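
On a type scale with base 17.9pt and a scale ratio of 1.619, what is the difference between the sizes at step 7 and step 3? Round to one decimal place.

Step 3: 17.9 × 1.619³ = 75.962pt
Step 7: 17.9 × 1.619⁷ = 521.892pt
Difference: 521.892 − 75.962 = 445.930pt

445.9pt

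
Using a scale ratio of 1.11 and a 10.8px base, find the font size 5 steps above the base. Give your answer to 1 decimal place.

18.2px

Each step on a modular scale multiplies by the ratio, so the size n steps from the base is base × ratioⁿ.
10.8 × 1.11⁵ = 10.8 × 1.68506 ≈ 18.20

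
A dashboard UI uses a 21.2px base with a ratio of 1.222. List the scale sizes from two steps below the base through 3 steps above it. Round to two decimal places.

14.20px, 17.35px, 21.20px, 25.91px, 31.66px, 38.69px

Step -2: 21.2 ÷ 1.222² = 14.20
Step -1: 21.2 ÷ 1.222 = 17.35
Step 0: 21.2px
Step 1: 21.2 × 1.222 = 25.91
Step 2: 21.2 × 1.222² = 31.66
Step 3: 21.2 × 1.222³ = 38.69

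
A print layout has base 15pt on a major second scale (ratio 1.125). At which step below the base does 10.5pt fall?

3

1.125ⁿ = 15 / 10.5 = 1.4286
n = ln(1.4286) / ln(1.125) = 0.3567 / 0.1178 ≈ 3.03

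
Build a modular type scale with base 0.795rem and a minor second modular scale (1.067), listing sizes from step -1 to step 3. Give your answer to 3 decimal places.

0.745rem, 0.795rem, 0.848rem, 0.905rem, 0.966rem

Step -1: 0.795 ÷ 1.067 = 0.745
Step 0: 0.795rem
Step 1: 0.795 × 1.067 = 0.848
Step 2: 0.795 × 1.067² = 0.905
Step 3: 0.795 × 1.067³ = 0.966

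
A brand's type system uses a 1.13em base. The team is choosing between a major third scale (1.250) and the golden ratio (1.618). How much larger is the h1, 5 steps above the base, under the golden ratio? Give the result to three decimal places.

Major third: 1.13 × 1.250⁵ = 3.44849em
Golden ratio: 1.13 × 1.618⁵ = 12.53058em
Difference: 12.53058 − 3.44849 = 9.08209em

9.082em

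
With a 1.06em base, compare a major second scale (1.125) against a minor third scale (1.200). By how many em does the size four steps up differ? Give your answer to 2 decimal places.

0.50em

Major second: 1.06 × 1.125⁴ = 1.6979em
Minor third: 1.06 × 1.200⁴ = 2.1980em
Difference: 2.1980 − 1.6979 = 0.5001em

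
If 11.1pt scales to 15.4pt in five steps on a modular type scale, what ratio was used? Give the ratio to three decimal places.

The ratio satisfies 11.1 × r⁵ = 15.4, so r = (15.4 / 11.1)^(1/5).
r = 1.3874^(1/5) ≈ 1.0677

1.068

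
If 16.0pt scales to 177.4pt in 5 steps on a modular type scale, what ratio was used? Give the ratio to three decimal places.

The ratio satisfies 16.0 × r⁵ = 177.4, so r = (177.4 / 16.0)^(1/5).
r = 11.0875^(1/5) ≈ 1.6180

1.618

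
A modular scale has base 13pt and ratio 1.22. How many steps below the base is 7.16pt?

1.22ⁿ = 13 / 7.16 = 1.8156
n = ln(1.8156) / ln(1.22) = 0.5964 / 0.1989 ≈ 3.00

3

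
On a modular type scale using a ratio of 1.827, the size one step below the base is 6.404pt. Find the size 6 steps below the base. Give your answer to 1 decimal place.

Moving from step -1 to step -6 is 5 steps down, so divide by r⁵.
6.404 ÷ 1.827⁵ = 6.404 ÷ 20.35601 ≈ 0.315

0.3pt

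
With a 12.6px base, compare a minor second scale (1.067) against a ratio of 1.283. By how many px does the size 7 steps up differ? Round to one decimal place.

Minor second: 12.6 × 1.067⁷ = 19.839px
At 1.283: 12.6 × 1.283⁷ = 72.104px
Difference: 72.104 − 19.839 = 52.265px

52.3px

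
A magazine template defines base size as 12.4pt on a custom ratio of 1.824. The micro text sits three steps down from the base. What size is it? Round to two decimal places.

12.4 ÷ 1.824³ = 12.4 ÷ 6.06840 ≈ 2.04

2.04pt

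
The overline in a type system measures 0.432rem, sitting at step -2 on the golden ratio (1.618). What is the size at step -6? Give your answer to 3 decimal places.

0.432 ÷ 1.618⁴ = 0.432 ÷ 6.85353 ≈ 0.063

0.063rem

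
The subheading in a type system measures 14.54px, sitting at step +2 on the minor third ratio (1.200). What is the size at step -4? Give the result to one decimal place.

4.9px

The gap is -4 − (2) = -6 steps, so the factor is 1.200^-6.
14.54 ÷ 1.200⁶ = 14.54 ÷ 2.98598 ≈ 4.869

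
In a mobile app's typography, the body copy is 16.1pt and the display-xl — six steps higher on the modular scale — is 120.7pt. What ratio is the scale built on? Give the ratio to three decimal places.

The ratio satisfies 16.1 × r⁶ = 120.7, so r = (120.7 / 16.1)^(1/6).
r = 7.4969^(1/6) ≈ 1.3990

1.399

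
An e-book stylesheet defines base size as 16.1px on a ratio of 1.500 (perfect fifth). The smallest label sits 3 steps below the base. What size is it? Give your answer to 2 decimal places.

16.1 ÷ 1.500³ = 16.1 ÷ 3.37500 ≈ 4.77

4.77px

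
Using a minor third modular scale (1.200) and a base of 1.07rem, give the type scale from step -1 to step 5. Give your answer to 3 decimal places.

0.892rem, 1.070rem, 1.284rem, 1.541rem, 1.849rem, 2.219rem, 2.663rem

Step -1: 1.07 ÷ 1.200 = 0.892
Step 0: 1.07rem
Step 1: 1.07 × 1.200 = 1.284
Step 2: 1.07 × 1.200² = 1.541
Step 3: 1.07 × 1.200³ = 1.849
Step 4: 1.07 × 1.200⁴ = 2.219
Step 5: 1.07 × 1.200⁵ = 2.663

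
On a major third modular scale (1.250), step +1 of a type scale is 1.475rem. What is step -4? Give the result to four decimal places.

0.4833rem

Moving from step +1 to step -4 is 5 steps down, so divide by r⁵.
1.475 ÷ 1.250⁵ = 1.475 ÷ 3.05176 ≈ 0.4833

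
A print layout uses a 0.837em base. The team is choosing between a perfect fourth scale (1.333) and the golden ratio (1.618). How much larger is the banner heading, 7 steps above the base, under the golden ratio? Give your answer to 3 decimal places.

Perfect fourth: 0.837 × 1.333⁷ = 6.25945em
Golden ratio: 0.837 × 1.618⁷ = 24.29825em
Difference: 24.29825 − 6.25945 = 18.03880em

18.039em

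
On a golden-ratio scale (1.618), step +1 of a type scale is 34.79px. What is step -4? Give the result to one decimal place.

3.1px

The gap is -4 − (1) = -5 steps, so the factor is 1.618^-5.
34.79 ÷ 1.618⁵ = 34.79 ÷ 11.08901 ≈ 3.137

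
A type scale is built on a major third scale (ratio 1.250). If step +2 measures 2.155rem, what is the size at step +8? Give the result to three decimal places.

Moving from step +2 to step +8 is 6 steps up, so multiply by r⁶.
2.155 × 1.250⁶ = 2.155 × 3.81470 ≈ 8.221

8.221rem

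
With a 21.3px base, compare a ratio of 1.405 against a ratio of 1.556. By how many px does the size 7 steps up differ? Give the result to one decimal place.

240.2px

At 1.405: 21.3 × 1.405⁷ = 230.205px
At 1.556: 21.3 × 1.556⁷ = 470.378px
Difference: 470.378 − 230.205 = 240.173px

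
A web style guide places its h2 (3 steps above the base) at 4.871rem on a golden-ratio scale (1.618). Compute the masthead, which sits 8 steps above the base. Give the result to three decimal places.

The gap is 8 − (3) = 5 steps, so the factor is 1.618^5.
4.871 × 1.618⁵ = 4.871 × 11.08901 ≈ 54.015

54.015rem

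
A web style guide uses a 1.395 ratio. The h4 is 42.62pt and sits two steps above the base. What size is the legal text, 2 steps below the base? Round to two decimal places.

11.25pt

42.62 ÷ 1.395⁴ = 42.62 ÷ 3.78701 ≈ 11.254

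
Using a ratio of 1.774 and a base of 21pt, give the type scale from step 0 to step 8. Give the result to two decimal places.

21.00pt, 37.25pt, 66.09pt, 117.24pt, 207.99pt, 368.97pt, 654.55pt, 1161.17pt, 2059.91pt

Step 0: 21pt
Step 1: 21.0 × 1.774 = 37.25
Step 2: 21.0 × 1.774² = 66.09
Step 3: 21.0 × 1.774³ = 117.24
Step 4: 21.0 × 1.774⁴ = 207.99
Step 5: 21.0 × 1.774⁵ = 368.97
Step 6: 21.0 × 1.774⁶ = 654.55
Step 7: 21.0 × 1.774⁷ = 1161.17
Step 8: 21.0 × 1.774⁸ = 2059.91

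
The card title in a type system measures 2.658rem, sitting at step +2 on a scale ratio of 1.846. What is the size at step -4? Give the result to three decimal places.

0.067rem

2.658 ÷ 1.846⁶ = 2.658 ÷ 39.57220 ≈ 0.067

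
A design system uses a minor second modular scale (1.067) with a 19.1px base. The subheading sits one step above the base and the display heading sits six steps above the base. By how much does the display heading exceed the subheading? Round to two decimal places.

Step 1: 19.1 × 1.067 = 20.3797px
Step 6: 19.1 × 1.067⁶ = 28.1851px
Difference: 28.1851 − 20.3797 = 7.8054px

7.81px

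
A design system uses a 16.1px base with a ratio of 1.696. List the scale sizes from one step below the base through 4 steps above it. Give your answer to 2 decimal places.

Step -1: 16.1 ÷ 1.696 = 9.49
Step 0: 16.1px
Step 1: 16.1 × 1.696 = 27.31
Step 2: 16.1 × 1.696² = 46.31
Step 3: 16.1 × 1.696³ = 78.54
Step 4: 16.1 × 1.696⁴ = 133.21

9.49px, 16.10px, 27.31px, 46.31px, 78.54px, 133.21px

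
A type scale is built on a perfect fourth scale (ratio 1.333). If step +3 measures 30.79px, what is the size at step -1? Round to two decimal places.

9.75px

Moving from step +3 to step -1 is 4 steps down, so divide by r⁴.
30.79 ÷ 1.333⁴ = 30.79 ÷ 3.15733 ≈ 9.752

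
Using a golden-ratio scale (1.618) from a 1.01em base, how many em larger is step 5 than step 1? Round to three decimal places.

Step 1: 1.01 × 1.618 = 1.63418em
Step 5: 1.01 × 1.618⁵ = 11.19990em
Difference: 11.19990 − 1.63418 = 9.56572em

9.566em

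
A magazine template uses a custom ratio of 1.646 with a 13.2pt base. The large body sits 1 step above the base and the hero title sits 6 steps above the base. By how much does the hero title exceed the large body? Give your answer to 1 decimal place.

240.8pt

Step 1: 13.2 × 1.646 = 21.727pt
Step 6: 13.2 × 1.646⁶ = 262.514pt
Difference: 262.514 − 21.727 = 240.787pt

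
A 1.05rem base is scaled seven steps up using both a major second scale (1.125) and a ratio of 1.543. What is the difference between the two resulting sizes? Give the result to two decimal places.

Major second: 1.05 × 1.125⁷ = 2.3947rem
At 1.543: 1.05 × 1.543⁷ = 21.8651rem
Difference: 21.8651 − 2.3947 = 19.4704rem

19.47rem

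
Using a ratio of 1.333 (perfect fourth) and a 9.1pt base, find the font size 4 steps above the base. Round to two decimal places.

A modular type scale is a geometric sequence: sizeₙ = base × rⁿ.
9.1 × 1.333⁴ = 9.1 × 3.15733 ≈ 28.73

28.73pt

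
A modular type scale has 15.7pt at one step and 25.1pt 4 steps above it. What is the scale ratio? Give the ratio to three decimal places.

1.124

r⁴ = 25.1 / 15.7, so r = (25.1/15.7)^(1/4).
r = 1.5987^(1/4) ≈ 1.1245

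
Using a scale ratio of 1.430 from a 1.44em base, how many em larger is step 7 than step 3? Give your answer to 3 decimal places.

Step 3: 1.44 × 1.430³ = 4.21086em
Step 7: 1.44 × 1.430⁷ = 17.60819em
Difference: 17.60819 − 4.21086 = 13.39733em

13.397em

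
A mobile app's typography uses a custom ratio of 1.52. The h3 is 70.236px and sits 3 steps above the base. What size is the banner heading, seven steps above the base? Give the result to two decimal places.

Moving from step +3 to step +7 is 4 steps up, so multiply by r⁴.
70.236 × 1.52⁴ = 70.236 × 5.33795 ≈ 374.916

374.92px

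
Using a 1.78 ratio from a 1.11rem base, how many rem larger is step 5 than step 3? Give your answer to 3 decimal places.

Step 3: 1.11 × 1.78³ = 6.26012rem
Step 5: 1.11 × 1.78⁵ = 19.83458rem
Difference: 19.83458 − 6.26012 = 13.57446rem

13.574rem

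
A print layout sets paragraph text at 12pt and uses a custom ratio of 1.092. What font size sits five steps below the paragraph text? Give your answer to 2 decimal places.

7.73pt

Every step multiplies by the scale ratio.
12.0 ÷ 1.092⁵ = 12.0 ÷ 1.55279 ≈ 7.73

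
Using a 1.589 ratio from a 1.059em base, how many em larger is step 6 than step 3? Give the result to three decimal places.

12.798em

Step 3: 1.059 × 1.589³ = 4.24881em
Step 6: 1.059 × 1.589⁶ = 17.04666em
Difference: 17.04666 − 4.24881 = 12.79785em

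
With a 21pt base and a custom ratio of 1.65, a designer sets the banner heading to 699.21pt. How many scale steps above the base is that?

1.65ⁿ = 699.21 / 21 = 33.2957
n = ln(33.2957) / ln(1.65) = 3.5054 / 0.5008 ≈ 7.00

7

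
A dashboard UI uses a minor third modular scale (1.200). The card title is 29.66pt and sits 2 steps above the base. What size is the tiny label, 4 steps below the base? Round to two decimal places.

Moving from step +2 to step -4 is 6 steps down, so divide by r⁶.
29.66 ÷ 1.200⁶ = 29.66 ÷ 2.98598 ≈ 9.933

9.93pt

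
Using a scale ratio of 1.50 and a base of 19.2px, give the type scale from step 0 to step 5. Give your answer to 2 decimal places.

Step 0: 19.2px
Step 1: 19.2 × 1.50 = 28.80
Step 2: 19.2 × 1.50² = 43.20
Step 3: 19.2 × 1.50³ = 64.80
Step 4: 19.2 × 1.50⁴ = 97.20
Step 5: 19.2 × 1.50⁵ = 145.80

19.20px, 28.80px, 43.20px, 64.80px, 97.20px, 145.80px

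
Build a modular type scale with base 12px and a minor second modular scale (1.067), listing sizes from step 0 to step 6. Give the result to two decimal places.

12.00px, 12.80px, 13.66px, 14.58px, 15.55px, 16.60px, 17.71px

Step 0: 12px
Step 1: 12.0 × 1.067 = 12.80
Step 2: 12.0 × 1.067² = 13.66
Step 3: 12.0 × 1.067³ = 14.58
Step 4: 12.0 × 1.067⁴ = 15.55
Step 5: 12.0 × 1.067⁵ = 16.60
Step 6: 12.0 × 1.067⁶ = 17.71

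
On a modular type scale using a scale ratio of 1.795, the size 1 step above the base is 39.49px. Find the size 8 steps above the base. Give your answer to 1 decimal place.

2371.0px

Moving from step +1 to step +8 is 7 steps up, so multiply by r⁷.
39.49 × 1.795⁷ = 39.49 × 60.04145 ≈ 2371.037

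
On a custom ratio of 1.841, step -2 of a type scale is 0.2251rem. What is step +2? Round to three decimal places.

2.586rem

0.2251 × 1.841⁴ = 0.2251 × 11.48723 ≈ 2.586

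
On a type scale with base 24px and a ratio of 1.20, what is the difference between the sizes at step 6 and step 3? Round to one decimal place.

30.2px

Step 3: 24.0 × 1.20³ = 41.472px
Step 6: 24.0 × 1.20⁶ = 71.664px
Difference: 71.664 − 41.472 = 30.192px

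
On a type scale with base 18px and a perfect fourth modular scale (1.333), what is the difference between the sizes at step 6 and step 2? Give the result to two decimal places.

Step 2: 18.0 × 1.333² = 31.9840px
Step 6: 18.0 × 1.333⁶ = 100.9842px
Difference: 100.9842 − 31.9840 = 69.0002px

69.00px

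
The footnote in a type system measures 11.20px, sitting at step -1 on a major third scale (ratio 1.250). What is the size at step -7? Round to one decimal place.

11.20 ÷ 1.250⁶ = 11.20 ÷ 3.81470 ≈ 2.936

2.9px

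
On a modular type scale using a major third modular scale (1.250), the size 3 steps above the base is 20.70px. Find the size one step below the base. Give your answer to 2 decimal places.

20.70 ÷ 1.250⁴ = 20.70 ÷ 2.44141 ≈ 8.479

8.48px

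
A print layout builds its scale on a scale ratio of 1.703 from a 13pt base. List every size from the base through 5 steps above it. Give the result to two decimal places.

13.00pt, 22.14pt, 37.70pt, 64.21pt, 109.35pt, 186.22pt

Step 0: 13pt
Step 1: 13.0 × 1.703 = 22.14
Step 2: 13.0 × 1.703² = 37.70
Step 3: 13.0 × 1.703³ = 64.21
Step 4: 13.0 × 1.703⁴ = 109.35
Step 5: 13.0 × 1.703⁵ = 186.22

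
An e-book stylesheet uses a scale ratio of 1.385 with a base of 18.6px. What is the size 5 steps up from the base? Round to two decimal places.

A modular type scale is a geometric sequence: sizeₙ = base × rⁿ.
18.6 × 1.385⁵ = 18.6 × 5.09623 ≈ 94.79

94.79px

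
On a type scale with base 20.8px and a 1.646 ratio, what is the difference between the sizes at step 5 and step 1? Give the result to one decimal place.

217.1px

Step 1: 20.8 × 1.646 = 34.237px
Step 5: 20.8 × 1.646⁵ = 251.312px
Difference: 251.312 − 34.237 = 217.075px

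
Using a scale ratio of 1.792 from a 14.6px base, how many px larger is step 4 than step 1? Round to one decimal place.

124.4px

Step 1: 14.6 × 1.792 = 26.163px
Step 4: 14.6 × 1.792⁴ = 150.558px
Difference: 150.558 − 26.163 = 124.395px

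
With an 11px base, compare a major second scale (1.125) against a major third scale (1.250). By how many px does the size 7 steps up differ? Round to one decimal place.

27.4px

Major second: 11.0 × 1.125⁷ = 25.088px
Major third: 11.0 × 1.250⁷ = 52.452px
Difference: 52.452 − 25.088 = 27.364px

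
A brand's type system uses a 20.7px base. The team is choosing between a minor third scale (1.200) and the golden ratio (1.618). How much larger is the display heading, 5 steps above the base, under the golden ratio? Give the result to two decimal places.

Minor third: 20.7 × 1.200⁵ = 51.5082px
Golden ratio: 20.7 × 1.618⁵ = 229.5424px
Difference: 229.5424 − 51.5082 = 178.0342px

178.03px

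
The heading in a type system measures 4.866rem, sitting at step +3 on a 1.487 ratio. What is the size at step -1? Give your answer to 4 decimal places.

0.9952rem

4.866 ÷ 1.487⁴ = 4.866 ÷ 4.88927 ≈ 0.9952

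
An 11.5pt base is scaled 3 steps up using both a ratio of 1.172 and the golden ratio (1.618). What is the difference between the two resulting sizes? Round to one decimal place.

At 1.172: 11.5 × 1.172³ = 18.513pt
Golden ratio: 11.5 × 1.618³ = 48.712pt
Difference: 48.712 − 18.513 = 30.199pt

30.2pt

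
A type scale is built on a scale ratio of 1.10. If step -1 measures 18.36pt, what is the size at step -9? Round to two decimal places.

The gap is -9 − (-1) = -8 steps, so the factor is 1.10^-8.
18.36 ÷ 1.10⁸ = 18.36 ÷ 2.14359 ≈ 8.565

8.57pt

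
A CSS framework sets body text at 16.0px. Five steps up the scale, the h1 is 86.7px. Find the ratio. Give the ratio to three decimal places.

1.402

r⁵ = 86.7 / 16.0, so r = (86.7/16.0)^(1/5).
r = 5.4188^(1/5) ≈ 1.4021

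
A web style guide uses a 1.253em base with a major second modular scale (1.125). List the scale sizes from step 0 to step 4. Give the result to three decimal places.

1.253em, 1.410em, 1.586em, 1.784em, 2.007em

Step 0: 1.253em
Step 1: 1.253 × 1.125 = 1.410
Step 2: 1.253 × 1.125² = 1.586
Step 3: 1.253 × 1.125³ = 1.784
Step 4: 1.253 × 1.125⁴ = 2.007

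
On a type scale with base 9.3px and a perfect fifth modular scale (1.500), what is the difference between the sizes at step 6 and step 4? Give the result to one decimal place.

58.9px

Step 4: 9.3 × 1.500⁴ = 47.081px
Step 6: 9.3 × 1.500⁶ = 105.933px
Difference: 105.933 − 47.081 = 58.852px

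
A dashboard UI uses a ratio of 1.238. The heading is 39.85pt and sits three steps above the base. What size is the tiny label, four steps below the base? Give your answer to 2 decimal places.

8.94pt

39.85 ÷ 1.238⁷ = 39.85 ÷ 4.45702 ≈ 8.941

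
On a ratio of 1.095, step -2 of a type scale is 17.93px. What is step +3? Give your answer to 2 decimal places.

Moving from step -2 to step +3 is 5 steps up, so multiply by r⁵.
17.93 × 1.095⁵ = 17.93 × 1.57424 ≈ 28.226

28.23px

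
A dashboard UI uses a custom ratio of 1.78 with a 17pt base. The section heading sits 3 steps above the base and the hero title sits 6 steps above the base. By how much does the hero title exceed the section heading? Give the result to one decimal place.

Step 3: 17.0 × 1.78³ = 95.876pt
Step 6: 17.0 × 1.78⁶ = 540.716pt
Difference: 540.716 − 95.876 = 444.840pt

444.8pt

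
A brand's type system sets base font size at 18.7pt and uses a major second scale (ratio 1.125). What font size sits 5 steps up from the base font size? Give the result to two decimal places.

A modular type scale is a geometric sequence: sizeₙ = base × rⁿ.
18.7 × 1.125⁵ = 18.7 × 1.80203 ≈ 33.70

33.70pt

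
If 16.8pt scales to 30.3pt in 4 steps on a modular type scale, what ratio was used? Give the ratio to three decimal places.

r⁴ = 30.3 / 16.8, so r = (30.3/16.8)^(1/4).
r = 1.8036^(1/4) ≈ 1.1589

1.159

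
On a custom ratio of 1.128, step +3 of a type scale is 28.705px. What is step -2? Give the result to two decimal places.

15.72px

28.705 ÷ 1.128⁵ = 28.705 ÷ 1.82619 ≈ 15.719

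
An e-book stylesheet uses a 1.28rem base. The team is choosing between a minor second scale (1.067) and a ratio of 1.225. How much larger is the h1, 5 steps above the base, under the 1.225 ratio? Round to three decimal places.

Minor second: 1.28 × 1.067⁵ = 1.77024rem
At 1.225: 1.28 × 1.225⁵ = 3.53094rem
Difference: 3.53094 − 1.77024 = 1.76070rem

1.761rem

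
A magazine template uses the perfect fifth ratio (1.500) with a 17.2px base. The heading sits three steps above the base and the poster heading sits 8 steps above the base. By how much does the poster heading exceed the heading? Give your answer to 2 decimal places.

Step 3: 17.2 × 1.500³ = 58.0500px
Step 8: 17.2 × 1.500⁸ = 440.8172px
Difference: 440.8172 − 58.0500 = 382.7672px

382.77px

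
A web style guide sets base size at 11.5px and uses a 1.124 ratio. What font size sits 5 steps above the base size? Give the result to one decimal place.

20.6px

A modular type scale is a geometric sequence: sizeₙ = base × rⁿ.
11.5 × 1.124⁵ = 11.5 × 1.79404 ≈ 20.63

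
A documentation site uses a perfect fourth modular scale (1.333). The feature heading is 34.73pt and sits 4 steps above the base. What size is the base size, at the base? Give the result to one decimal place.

11.0pt

34.73 ÷ 1.333⁴ = 34.73 ÷ 3.15733 ≈ 11.000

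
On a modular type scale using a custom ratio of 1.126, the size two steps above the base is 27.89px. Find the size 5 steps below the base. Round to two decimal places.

27.89 ÷ 1.126⁷ = 27.89 ÷ 2.29493 ≈ 12.153

12.15px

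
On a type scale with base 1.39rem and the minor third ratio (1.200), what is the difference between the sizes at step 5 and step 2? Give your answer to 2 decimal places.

1.46rem

Step 2: 1.39 × 1.200² = 2.0016rem
Step 5: 1.39 × 1.200⁵ = 3.4588rem
Difference: 3.4588 − 2.0016 = 1.4572rem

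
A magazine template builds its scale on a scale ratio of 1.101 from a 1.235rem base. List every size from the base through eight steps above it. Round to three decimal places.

Step 0: 1.235rem
Step 1: 1.235 × 1.101 = 1.360
Step 2: 1.235 × 1.101² = 1.497
Step 3: 1.235 × 1.101³ = 1.648
Step 4: 1.235 × 1.101⁴ = 1.815
Step 5: 1.235 × 1.101⁵ = 1.998
Step 6: 1.235 × 1.101⁶ = 2.200
Step 7: 1.235 × 1.101⁷ = 2.422
Step 8: 1.235 × 1.101⁸ = 2.667

1.235rem, 1.360rem, 1.497rem, 1.648rem, 1.815rem, 1.998rem, 2.200rem, 2.422rem, 2.667rem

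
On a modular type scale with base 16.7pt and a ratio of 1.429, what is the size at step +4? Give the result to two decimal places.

16.7 × 1.429⁴ = 16.7 × 4.16993 ≈ 69.64

69.64pt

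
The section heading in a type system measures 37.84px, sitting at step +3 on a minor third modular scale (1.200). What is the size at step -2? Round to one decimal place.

15.2px

37.84 ÷ 1.200⁵ = 37.84 ÷ 2.48832 ≈ 15.207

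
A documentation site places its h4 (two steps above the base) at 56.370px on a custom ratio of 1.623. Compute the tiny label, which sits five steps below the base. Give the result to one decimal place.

1.9px

56.370 ÷ 1.623⁷ = 56.370 ÷ 29.66399 ≈ 1.900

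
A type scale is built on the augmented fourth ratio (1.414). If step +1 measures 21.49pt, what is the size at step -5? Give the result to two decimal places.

21.49 ÷ 1.414⁶ = 21.49 ÷ 7.99275 ≈ 2.689

2.69pt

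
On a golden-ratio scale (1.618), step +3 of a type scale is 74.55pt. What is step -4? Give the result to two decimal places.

2.57pt

The gap is -4 − (3) = -7 steps, so the factor is 1.618^-7.
74.55 ÷ 1.618⁷ = 74.55 ÷ 29.03017 ≈ 2.568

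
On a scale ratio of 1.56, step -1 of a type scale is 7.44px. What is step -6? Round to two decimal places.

0.81px

Moving from step -1 to step -6 is 5 steps down, so divide by r⁵.
7.44 ÷ 1.56⁵ = 7.44 ÷ 9.23896 ≈ 0.805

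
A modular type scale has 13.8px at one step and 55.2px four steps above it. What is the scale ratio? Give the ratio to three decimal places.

r⁴ = 55.2 / 13.8, so r = (55.2/13.8)^(1/4).
r = 4.0000^(1/4) ≈ 1.4142

1.414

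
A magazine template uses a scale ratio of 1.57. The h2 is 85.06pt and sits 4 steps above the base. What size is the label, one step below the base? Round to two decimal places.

8.92pt

Moving from step +4 to step -1 is 5 steps down, so divide by r⁵.
85.06 ÷ 1.57⁵ = 85.06 ÷ 9.53890 ≈ 8.917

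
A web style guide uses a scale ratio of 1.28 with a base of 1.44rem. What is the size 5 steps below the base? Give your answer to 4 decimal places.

0.4191rem

Every step multiplies by the scale ratio.
1.44 ÷ 1.28⁵ = 1.44 ÷ 3.43597 ≈ 0.4191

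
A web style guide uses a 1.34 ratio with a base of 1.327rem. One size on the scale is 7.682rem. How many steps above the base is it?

6

1.34ⁿ = 7.682 / 1.327 = 5.7890
n = ln(5.7890) / ln(1.34) = 1.7560 / 0.2927 ≈ 6.00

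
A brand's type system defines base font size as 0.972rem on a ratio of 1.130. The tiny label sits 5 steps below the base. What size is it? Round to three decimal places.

A modular type scale is a geometric sequence: sizeₙ = base × rⁿ.
0.972 ÷ 1.130⁵ = 0.972 ÷ 1.84244 ≈ 0.528

0.528rem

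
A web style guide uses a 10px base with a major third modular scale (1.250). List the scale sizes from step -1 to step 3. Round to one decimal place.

8.0px, 10.0px, 12.5px, 15.6px, 19.5px

Step -1: 10.0 ÷ 1.250 = 8.0
Step 0: 10px
Step 1: 10.0 × 1.250 = 12.5
Step 2: 10.0 × 1.250² = 15.6
Step 3: 10.0 × 1.250³ = 19.5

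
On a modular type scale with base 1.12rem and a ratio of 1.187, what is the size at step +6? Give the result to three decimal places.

3.133rem

A modular type scale is a geometric sequence: sizeₙ = base × rⁿ.
1.12 × 1.187⁶ = 1.12 × 2.79708 ≈ 3.133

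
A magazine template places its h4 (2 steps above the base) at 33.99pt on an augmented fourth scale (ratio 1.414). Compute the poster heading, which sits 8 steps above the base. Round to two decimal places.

271.67pt

33.99 × 1.414⁶ = 33.99 × 7.99275 ≈ 271.674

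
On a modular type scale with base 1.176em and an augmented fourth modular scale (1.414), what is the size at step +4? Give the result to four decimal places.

1.176 × 1.414⁴ = 1.176 × 3.99758 ≈ 4.7012

4.7012em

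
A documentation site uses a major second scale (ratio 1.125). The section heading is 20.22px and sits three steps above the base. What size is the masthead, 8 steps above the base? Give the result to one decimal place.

The gap is 8 − (3) = 5 steps, so the factor is 1.125^5.
20.22 × 1.125⁵ = 20.22 × 1.80203 ≈ 36.437

36.4px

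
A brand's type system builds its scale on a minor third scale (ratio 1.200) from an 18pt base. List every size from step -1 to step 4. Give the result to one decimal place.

Step -1: 18.0 ÷ 1.200 = 15.0
Step 0: 18pt
Step 1: 18.0 × 1.200 = 21.6
Step 2: 18.0 × 1.200² = 25.9
Step 3: 18.0 × 1.200³ = 31.1
Step 4: 18.0 × 1.200⁴ = 37.3

15.0pt, 18.0pt, 21.6pt, 25.9pt, 31.1pt, 37.3pt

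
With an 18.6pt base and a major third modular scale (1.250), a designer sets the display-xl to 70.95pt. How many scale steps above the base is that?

1.250ⁿ = 70.95 / 18.6 = 3.8145
n = ln(3.8145) / ln(1.250) = 1.3388 / 0.2231 ≈ 6.00

6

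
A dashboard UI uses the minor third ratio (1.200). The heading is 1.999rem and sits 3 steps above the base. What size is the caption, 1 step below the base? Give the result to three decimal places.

The gap is -1 − (3) = -4 steps, so the factor is 1.200^-4.
1.999 ÷ 1.200⁴ = 1.999 ÷ 2.07360 ≈ 0.964

0.964rem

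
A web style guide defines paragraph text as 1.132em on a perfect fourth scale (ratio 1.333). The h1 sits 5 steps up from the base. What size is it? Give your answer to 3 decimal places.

A modular type scale is a geometric sequence: sizeₙ = base × rⁿ.
1.132 × 1.333⁵ = 1.132 × 4.20873 ≈ 4.764

4.764em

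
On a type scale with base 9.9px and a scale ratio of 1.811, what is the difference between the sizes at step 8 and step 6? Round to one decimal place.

796.2px

Step 6: 9.9 × 1.811⁶ = 349.258px
Step 8: 9.9 × 1.811⁸ = 1145.468px
Difference: 1145.468 − 349.258 = 796.210px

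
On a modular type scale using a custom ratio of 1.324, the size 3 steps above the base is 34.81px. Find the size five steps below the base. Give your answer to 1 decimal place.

34.81 ÷ 1.324⁸ = 34.81 ÷ 9.44287 ≈ 3.686

3.7px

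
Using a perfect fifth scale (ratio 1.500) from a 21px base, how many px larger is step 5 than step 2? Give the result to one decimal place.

Step 2: 21.0 × 1.500² = 47.250px
Step 5: 21.0 × 1.500⁵ = 159.469px
Difference: 159.469 − 47.250 = 112.219px

112.2px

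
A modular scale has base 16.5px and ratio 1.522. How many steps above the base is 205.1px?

6

1.522ⁿ = 205.1 / 16.5 = 12.4303
n = ln(12.4303) / ln(1.522) = 2.5201 / 0.4200 ≈ 6.00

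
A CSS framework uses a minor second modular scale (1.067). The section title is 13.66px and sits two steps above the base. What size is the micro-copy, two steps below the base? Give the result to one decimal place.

13.66 ÷ 1.067⁴ = 13.66 ÷ 1.29616 ≈ 10.539

10.5px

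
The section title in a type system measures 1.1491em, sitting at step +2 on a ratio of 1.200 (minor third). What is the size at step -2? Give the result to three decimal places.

Moving from step +2 to step -2 is 4 steps down, so divide by r⁴.
1.1491 ÷ 1.200⁴ = 1.1491 ÷ 2.07360 ≈ 0.554

0.554em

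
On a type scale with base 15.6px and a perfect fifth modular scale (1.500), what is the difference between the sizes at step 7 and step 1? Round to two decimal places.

243.14px

Step 1: 15.6 × 1.500 = 23.4000px
Step 7: 15.6 × 1.500⁷ = 266.5406px
Difference: 266.5406 − 23.4000 = 243.1406px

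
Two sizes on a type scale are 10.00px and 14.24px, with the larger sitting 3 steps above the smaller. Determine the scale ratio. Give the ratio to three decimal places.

1.125

The ratio satisfies 10.00 × r³ = 14.24, so r = (14.24 / 10.00)^(1/3).
r = 1.4240^(1/3) ≈ 1.1250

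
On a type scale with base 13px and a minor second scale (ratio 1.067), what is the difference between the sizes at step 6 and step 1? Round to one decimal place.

Step 1: 13.0 × 1.067 = 13.871px
Step 6: 13.0 × 1.067⁶ = 19.184px
Difference: 19.184 − 13.871 = 5.313px

5.3px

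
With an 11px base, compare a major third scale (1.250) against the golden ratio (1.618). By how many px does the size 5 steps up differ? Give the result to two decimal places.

Major third: 11.0 × 1.250⁵ = 33.5693px
Golden ratio: 11.0 × 1.618⁵ = 121.9791px
Difference: 121.9791 − 33.5693 = 88.4098px

88.41px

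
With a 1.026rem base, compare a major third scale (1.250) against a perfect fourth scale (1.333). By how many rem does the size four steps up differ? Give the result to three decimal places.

Major third: 1.026 × 1.250⁴ = 2.50488rem
Perfect fourth: 1.026 × 1.333⁴ = 3.23943rem
Difference: 3.23943 − 2.50488 = 0.73455rem

0.735rem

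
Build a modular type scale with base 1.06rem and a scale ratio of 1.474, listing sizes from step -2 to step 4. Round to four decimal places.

Step -2: 1.06 ÷ 1.474² = 0.4879
Step -1: 1.06 ÷ 1.474 = 0.7191
Step 0: 1.06rem
Step 1: 1.06 × 1.474 = 1.5624
Step 2: 1.06 × 1.474² = 2.3030
Step 3: 1.06 × 1.474³ = 3.3947
Step 4: 1.06 × 1.474⁴ = 5.0038

0.4879rem, 0.7191rem, 1.0600rem, 1.5624rem, 2.3030rem, 3.3947rem, 5.0038rem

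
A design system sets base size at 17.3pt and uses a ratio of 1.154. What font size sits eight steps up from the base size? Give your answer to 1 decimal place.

A modular type scale is a geometric sequence: sizeₙ = base × rⁿ.
17.3 × 1.154⁸ = 17.3 × 3.14519 ≈ 54.41

54.4pt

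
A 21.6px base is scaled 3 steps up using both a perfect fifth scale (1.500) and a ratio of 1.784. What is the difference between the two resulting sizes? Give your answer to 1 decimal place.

Perfect fifth: 21.6 × 1.500³ = 72.900px
At 1.784: 21.6 × 1.784³ = 122.642px
Difference: 122.642 − 72.900 = 49.742px

49.7px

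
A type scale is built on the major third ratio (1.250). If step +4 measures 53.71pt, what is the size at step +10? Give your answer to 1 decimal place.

204.9pt

The gap is 10 − (4) = 6 steps, so the factor is 1.250^6.
53.71 × 1.250⁶ = 53.71 × 3.81470 ≈ 204.887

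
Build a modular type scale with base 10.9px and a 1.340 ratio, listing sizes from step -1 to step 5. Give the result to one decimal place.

8.1px, 10.9px, 14.6px, 19.6px, 26.2px, 35.1px, 47.1px

Step -1: 10.9 ÷ 1.340 = 8.1
Step 0: 10.9px
Step 1: 10.9 × 1.340 = 14.6
Step 2: 10.9 × 1.340² = 19.6
Step 3: 10.9 × 1.340³ = 26.2
Step 4: 10.9 × 1.340⁴ = 35.1
Step 5: 10.9 × 1.340⁵ = 47.1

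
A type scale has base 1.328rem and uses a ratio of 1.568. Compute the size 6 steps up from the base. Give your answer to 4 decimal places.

Each step on a modular scale multiplies by the ratio, so the size n steps from the base is base × ratioⁿ.
1.328 × 1.568⁶ = 1.328 × 14.86197 ≈ 19.7367

19.7367rem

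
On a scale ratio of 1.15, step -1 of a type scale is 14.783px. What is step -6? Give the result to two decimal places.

14.783 ÷ 1.15⁵ = 14.783 ÷ 2.01136 ≈ 7.350

7.35px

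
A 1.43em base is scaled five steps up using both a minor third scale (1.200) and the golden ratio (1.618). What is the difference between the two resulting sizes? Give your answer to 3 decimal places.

Minor third: 1.43 × 1.200⁵ = 3.55830em
Golden ratio: 1.43 × 1.618⁵ = 15.85728em
Difference: 15.85728 − 3.55830 = 12.29898em

12.299em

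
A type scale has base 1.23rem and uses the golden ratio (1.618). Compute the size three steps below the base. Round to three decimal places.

A modular type scale is a geometric sequence: sizeₙ = base × rⁿ.
1.23 ÷ 1.618³ = 1.23 ÷ 4.23580 ≈ 0.290

0.290rem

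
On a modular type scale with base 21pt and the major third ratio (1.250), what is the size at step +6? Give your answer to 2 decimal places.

Every step multiplies by the scale ratio.
21.0 × 1.250⁶ = 21.0 × 3.81470 ≈ 80.11

80.11pt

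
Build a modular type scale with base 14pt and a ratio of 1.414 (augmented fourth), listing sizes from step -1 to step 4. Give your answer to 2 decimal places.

Step -1: 14.0 ÷ 1.414 = 9.90
Step 0: 14pt
Step 1: 14.0 × 1.414 = 19.80
Step 2: 14.0 × 1.414² = 27.99
Step 3: 14.0 × 1.414³ = 39.58
Step 4: 14.0 × 1.414⁴ = 55.97

9.90pt, 14.00pt, 19.80pt, 27.99pt, 39.58pt, 55.97pt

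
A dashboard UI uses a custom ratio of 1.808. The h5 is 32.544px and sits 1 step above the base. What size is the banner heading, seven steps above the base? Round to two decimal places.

1136.74px

32.544 × 1.808⁶ = 32.544 × 34.92935 ≈ 1136.741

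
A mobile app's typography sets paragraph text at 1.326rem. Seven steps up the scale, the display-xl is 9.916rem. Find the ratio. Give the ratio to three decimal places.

1.333

The ratio satisfies 1.326 × r⁷ = 9.916, so r = (9.916 / 1.326)^(1/7).
r = 7.4781^(1/7) ≈ 1.3330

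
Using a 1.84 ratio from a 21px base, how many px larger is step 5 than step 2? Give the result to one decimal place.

Step 2: 21.0 × 1.84² = 71.098px
Step 5: 21.0 × 1.84⁵ = 442.903px
Difference: 442.903 − 71.098 = 371.805px

371.8px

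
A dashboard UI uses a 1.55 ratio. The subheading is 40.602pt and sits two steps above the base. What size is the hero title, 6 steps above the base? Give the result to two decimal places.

40.602 × 1.55⁴ = 40.602 × 5.77201 ≈ 234.355

234.35pt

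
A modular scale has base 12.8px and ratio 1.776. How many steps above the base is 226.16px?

5

1.776ⁿ = 226.16 / 12.8 = 17.6687
n = ln(17.6687) / ln(1.776) = 2.8718 / 0.5744 ≈ 5.00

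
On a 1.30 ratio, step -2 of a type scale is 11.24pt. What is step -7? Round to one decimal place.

11.24 ÷ 1.30⁵ = 11.24 ÷ 3.71293 ≈ 3.027

3.0pt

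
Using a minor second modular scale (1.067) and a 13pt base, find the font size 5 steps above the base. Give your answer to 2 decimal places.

A modular type scale is a geometric sequence: sizeₙ = base × rⁿ.
13.0 × 1.067⁵ = 13.0 × 1.38300 ≈ 17.98

17.98pt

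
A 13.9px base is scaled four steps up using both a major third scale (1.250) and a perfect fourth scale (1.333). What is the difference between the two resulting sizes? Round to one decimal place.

10.0px

Major third: 13.9 × 1.250⁴ = 33.936px
Perfect fourth: 13.9 × 1.333⁴ = 43.887px
Difference: 43.887 − 33.936 = 9.951px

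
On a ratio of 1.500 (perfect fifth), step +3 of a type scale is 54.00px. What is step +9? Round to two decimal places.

54.00 × 1.500⁶ = 54.00 × 11.39062 ≈ 615.094

615.09px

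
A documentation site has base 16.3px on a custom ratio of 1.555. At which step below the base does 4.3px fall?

1.555ⁿ = 16.3 / 4.3 = 3.7907
n = ln(3.7907) / ln(1.555) = 1.3326 / 0.4415 ≈ 3.02

3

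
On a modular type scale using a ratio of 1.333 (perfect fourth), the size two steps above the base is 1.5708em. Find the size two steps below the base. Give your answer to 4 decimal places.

1.5708 ÷ 1.333⁴ = 1.5708 ÷ 3.15733 ≈ 0.4975

0.4975em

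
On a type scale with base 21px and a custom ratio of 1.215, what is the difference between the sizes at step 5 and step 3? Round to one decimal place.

17.9px

Step 3: 21.0 × 1.215³ = 37.666px
Step 5: 21.0 × 1.215⁵ = 55.603px
Difference: 55.603 − 37.666 = 17.937px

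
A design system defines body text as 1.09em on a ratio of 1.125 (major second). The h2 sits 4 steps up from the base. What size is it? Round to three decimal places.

Each step on a modular scale multiplies by the ratio, so the size n steps from the base is base × ratioⁿ.
1.09 × 1.125⁴ = 1.09 × 1.60181 ≈ 1.746

1.746em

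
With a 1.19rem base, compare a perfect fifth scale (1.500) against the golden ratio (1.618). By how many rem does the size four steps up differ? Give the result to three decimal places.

Perfect fifth: 1.19 × 1.500⁴ = 6.02438rem
Golden ratio: 1.19 × 1.618⁴ = 8.15570rem
Difference: 8.15570 − 6.02438 = 2.13132rem

2.131rem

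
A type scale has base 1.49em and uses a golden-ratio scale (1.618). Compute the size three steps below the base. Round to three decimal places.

1.49 ÷ 1.618³ = 1.49 ÷ 4.23580 ≈ 0.352

0.352em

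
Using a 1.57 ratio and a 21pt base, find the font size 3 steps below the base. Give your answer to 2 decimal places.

5.43pt

21.0 ÷ 1.57³ = 21.0 ÷ 3.86989 ≈ 5.43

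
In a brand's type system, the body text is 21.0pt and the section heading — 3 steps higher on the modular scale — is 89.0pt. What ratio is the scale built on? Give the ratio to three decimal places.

The ratio satisfies 21.0 × r³ = 89.0, so r = (89.0 / 21.0)^(1/3).
r = 4.2381^(1/3) ≈ 1.6183

1.618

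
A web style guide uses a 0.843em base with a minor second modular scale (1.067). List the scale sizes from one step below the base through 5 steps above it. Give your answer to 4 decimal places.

0.7901em, 0.8430em, 0.8995em, 0.9597em, 1.0240em, 1.0927em, 1.1659em

Step -1: 0.843 ÷ 1.067 = 0.7901
Step 0: 0.843em
Step 1: 0.843 × 1.067 = 0.8995
Step 2: 0.843 × 1.067² = 0.9597
Step 3: 0.843 × 1.067³ = 1.0240
Step 4: 0.843 × 1.067⁴ = 1.0927
Step 5: 0.843 × 1.067⁵ = 1.1659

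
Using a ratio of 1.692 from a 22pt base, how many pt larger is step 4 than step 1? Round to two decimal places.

143.09pt

Step 1: 22.0 × 1.692 = 37.2240pt
Step 4: 22.0 × 1.692⁴ = 180.3118pt
Difference: 180.3118 − 37.2240 = 143.0878pt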